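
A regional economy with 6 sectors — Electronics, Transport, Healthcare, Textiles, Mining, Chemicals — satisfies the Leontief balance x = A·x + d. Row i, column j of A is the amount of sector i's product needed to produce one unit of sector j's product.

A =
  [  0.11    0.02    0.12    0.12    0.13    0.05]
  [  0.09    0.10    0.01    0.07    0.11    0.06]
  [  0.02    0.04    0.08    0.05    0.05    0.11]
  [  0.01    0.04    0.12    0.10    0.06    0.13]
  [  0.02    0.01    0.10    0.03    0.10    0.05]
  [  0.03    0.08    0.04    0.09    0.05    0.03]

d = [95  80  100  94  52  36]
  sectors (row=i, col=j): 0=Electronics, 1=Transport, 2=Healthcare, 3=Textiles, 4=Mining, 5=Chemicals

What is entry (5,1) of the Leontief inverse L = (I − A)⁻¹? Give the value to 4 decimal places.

L[5,1] = 0.1069

Form M = I − A:
  [  0.89   -0.02   -0.12   -0.12   -0.13   -0.05]
  [ -0.09    0.90   -0.01   -0.07   -0.11   -0.06]
  [ -0.02   -0.04    0.92   -0.05   -0.05   -0.11]
  [ -0.01   -0.04   -0.12    0.90   -0.06   -0.13]
  [ -0.02   -0.01   -0.10   -0.03    0.90   -0.05]
  [ -0.03   -0.08   -0.04   -0.09   -0.05    0.97]
Leontief inverse L = M⁻¹:
  [  1.1445    0.0557    0.2015    0.1870    0.2025    0.1208]
  [  0.1253    1.1343    0.0689    0.1256    0.1751    0.1103]
  [  0.0403    0.0692    1.1213    0.0911    0.0910    0.1504]
  [  0.0336    0.0777    0.1760    1.1538    0.1114    0.1869]
  [  0.0353    0.0301    0.1402    0.0614    1.1366    0.0864]
  [  0.0523    0.1069    0.0817    0.1301    0.0934    1.0718]
Total output x = L · d:
  x_0 = 1.1445·95 + 0.0557·80 + 0.2015·100 + 0.1870·94 + 0.2025·52 + 0.1208·36 = 165.7846
  x_1 = 0.1253·95 + 1.1343·80 + 0.0689·100 + 0.1256·94 + 0.1751·52 + 0.1103·36 = 134.4191
  x_2 = 0.0403·95 + 0.0692·80 + 1.1213·100 + 0.0911·94 + 0.0910·52 + 0.1504·36 = 140.2061
  x_3 = 0.0336·95 + 0.0777·80 + 0.1760·100 + 1.1538·94 + 0.1114·52 + 0.1869·36 = 147.9804
  x_4 = 0.0353·95 + 0.0301·80 + 0.1402·100 + 0.0614·94 + 1.1366·52 + 0.0864·36 = 87.7645
  x_5 = 0.0523·95 + 0.1069·80 + 0.0817·100 + 0.1301·94 + 0.0934·52 + 1.0718·36 = 77.3626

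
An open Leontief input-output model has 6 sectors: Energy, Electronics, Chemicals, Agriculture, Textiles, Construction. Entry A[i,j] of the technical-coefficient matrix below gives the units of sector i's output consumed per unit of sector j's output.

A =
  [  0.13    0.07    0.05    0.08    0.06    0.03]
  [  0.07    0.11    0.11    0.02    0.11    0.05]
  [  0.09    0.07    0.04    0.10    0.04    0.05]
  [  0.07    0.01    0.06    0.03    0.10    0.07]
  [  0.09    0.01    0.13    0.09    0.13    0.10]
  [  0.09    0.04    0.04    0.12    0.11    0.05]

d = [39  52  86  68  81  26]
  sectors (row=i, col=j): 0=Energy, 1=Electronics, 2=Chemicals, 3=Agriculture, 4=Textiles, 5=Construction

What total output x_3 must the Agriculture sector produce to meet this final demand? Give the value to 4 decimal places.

104.7963

Form M = I − A:
  [  0.87   -0.07   -0.05   -0.08   -0.06   -0.03]
  [ -0.07    0.89   -0.11   -0.02   -0.11   -0.05]
  [ -0.09   -0.07    0.96   -0.10   -0.04   -0.05]
  [ -0.07   -0.01   -0.06    0.97   -0.10   -0.07]
  [ -0.09   -0.01   -0.13   -0.09    0.87   -0.10]
  [ -0.09   -0.04   -0.04   -0.12   -0.11    0.95]
Leontief inverse L = M⁻¹:
  [  1.1999    0.1086    0.1032    0.1324    0.1256    0.0720]
  [  0.1476    1.1565    0.1749    0.0838    0.1868    0.1006]
  [  0.1526    0.1044    1.0883    0.1474    0.1020    0.0892]
  [  0.1280    0.0370    0.1041    1.0808    0.1561    0.1075]
  [  0.1807    0.0525    0.1975    0.1690    1.2172    0.1594]
  [  0.1634    0.0741    0.0990    0.1784    0.1847    1.0995]
Total output x = L · d:
  x_0 = 1.1999·39 + 0.1086·52 + 0.1032·86 + 0.1324·68 + 0.1256·81 + 0.0720·26 = 82.3696
  x_1 = 0.1476·39 + 1.1565·52 + 0.1749·86 + 0.0838·68 + 0.1868·81 + 0.1006·26 = 104.3878
  x_2 = 0.1526·39 + 0.1044·52 + 1.0883·86 + 0.1474·68 + 0.1020·81 + 0.0892·26 = 125.5836
  x_3 = 0.1280·39 + 0.0370·52 + 0.1041·86 + 1.0808·68 + 0.1561·81 + 0.1075·26 = 104.7963
  x_4 = 0.1807·39 + 0.0525·52 + 0.1975·86 + 0.1690·68 + 1.2172·81 + 0.1594·26 = 140.9843
  x_5 = 0.1634·39 + 0.0741·52 + 0.0990·86 + 0.1784·68 + 0.1847·81 + 1.0995·26 = 74.4168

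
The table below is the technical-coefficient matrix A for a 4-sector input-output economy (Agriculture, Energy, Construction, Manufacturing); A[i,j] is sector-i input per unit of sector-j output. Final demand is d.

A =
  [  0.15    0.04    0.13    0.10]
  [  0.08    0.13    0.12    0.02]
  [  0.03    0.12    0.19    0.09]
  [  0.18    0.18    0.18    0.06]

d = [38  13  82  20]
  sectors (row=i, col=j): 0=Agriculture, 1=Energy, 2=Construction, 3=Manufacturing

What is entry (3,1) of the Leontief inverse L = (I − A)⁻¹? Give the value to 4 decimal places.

Form M = I − A:
  [  0.85   -0.04   -0.13   -0.10]
  [ -0.08    0.87   -0.12   -0.02]
  [ -0.03   -0.12    0.81   -0.09]
  [ -0.18   -0.18   -0.18    0.94]
Leontief inverse L = M⁻¹:
  [  1.2303    0.1238    0.2508    0.1575]
  [  0.1328    1.1972    0.2120    0.0599]
  [  0.0963    0.2146    1.3130    0.1405]
  [  0.2795    0.2940    0.3401    1.1324]
Total output x = L · d:
  x_0 = 1.2303·38 + 0.1238·13 + 0.2508·82 + 0.1575·20 = 72.0776
  x_1 = 0.1328·38 + 1.1972·13 + 0.2120·82 + 0.0599·20 = 39.1923
  x_2 = 0.0963·38 + 0.2146·13 + 1.3130·82 + 0.1405·20 = 116.9297
  x_3 = 0.2795·38 + 0.2940·13 + 0.3401·82 + 1.1324·20 = 64.9744

L[3,1] = 0.2940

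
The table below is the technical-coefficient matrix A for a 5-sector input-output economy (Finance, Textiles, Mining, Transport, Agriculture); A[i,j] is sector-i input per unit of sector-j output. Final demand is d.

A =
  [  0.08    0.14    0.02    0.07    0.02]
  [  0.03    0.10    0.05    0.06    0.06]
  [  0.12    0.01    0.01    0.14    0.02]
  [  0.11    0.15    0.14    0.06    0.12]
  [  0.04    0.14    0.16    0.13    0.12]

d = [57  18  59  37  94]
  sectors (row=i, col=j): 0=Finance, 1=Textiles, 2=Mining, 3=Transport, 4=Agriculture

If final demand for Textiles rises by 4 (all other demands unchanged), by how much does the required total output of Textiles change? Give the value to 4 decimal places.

4.6201

Form M = I − A:
  [  0.92   -0.14   -0.02   -0.07   -0.02]
  [ -0.03    0.90   -0.05   -0.06   -0.06]
  [ -0.12   -0.01    0.99   -0.14   -0.02]
  [ -0.11   -0.15   -0.14    0.94   -0.12]
  [ -0.04   -0.14   -0.16   -0.13    0.88]
Leontief inverse L = M⁻¹:
  [  1.1169    0.2018    0.0577    0.1124    0.0558]
  [  0.0662    1.1550    0.0902    0.1055    0.0967]
  [  0.1640    0.0765    1.0523    0.1818    0.0576]
  [  0.1807    0.2504    0.2084    1.1496    0.1827]
  [  0.1178    0.2438    0.2391    0.2248    1.1917]
Total output x = L · d:
  x_0 = 1.1169·57 + 0.2018·18 + 0.0577·59 + 0.1124·37 + 0.0558·94 = 80.0980
  x_1 = 0.0662·57 + 1.1550·18 + 0.0902·59 + 0.1055·37 + 0.0967·94 = 42.8805
  x_2 = 0.1640·57 + 0.0765·18 + 1.0523·59 + 0.1818·37 + 0.0576·94 = 84.9547
  x_3 = 0.1807·57 + 0.2504·18 + 0.2084·59 + 1.1496·37 + 0.1827·94 = 86.8114
  x_4 = 0.1178·57 + 0.2438·18 + 0.2391·59 + 0.2248·37 + 1.1917·94 = 145.5516
Δx_1 = L[1,1] · Δd_1 = 1.1550 · 4 = 4.6201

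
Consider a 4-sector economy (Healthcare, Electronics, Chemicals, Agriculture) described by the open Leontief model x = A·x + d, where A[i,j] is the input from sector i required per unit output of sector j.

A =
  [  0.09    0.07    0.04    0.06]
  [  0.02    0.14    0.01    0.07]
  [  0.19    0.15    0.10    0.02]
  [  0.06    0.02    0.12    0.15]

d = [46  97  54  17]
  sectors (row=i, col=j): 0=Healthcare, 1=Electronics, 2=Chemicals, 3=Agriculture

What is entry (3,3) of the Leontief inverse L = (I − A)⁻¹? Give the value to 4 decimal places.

Form M = I − A:
  [  0.91   -0.07   -0.04   -0.06]
  [ -0.02    0.86   -0.01   -0.07]
  [ -0.19   -0.15    0.90   -0.02]
  [ -0.06   -0.02   -0.12    0.85]
Leontief inverse L = M⁻¹:
  [  1.1202    0.1042    0.0628    0.0891]
  [  0.0382    1.1731    0.0281    0.1000]
  [  0.2454    0.2190    1.1327    0.0620]
  [  0.1146    0.0659    0.1650    1.1939]
Total output x = L · d:
  x_0 = 1.1202·46 + 0.1042·97 + 0.0628·54 + 0.0891·17 = 66.5448
  x_1 = 0.0382·46 + 1.1731·97 + 0.0281·54 + 0.1000·17 = 118.7665
  x_2 = 0.2454·46 + 0.2190·97 + 1.1327·54 + 0.0620·17 = 94.7510
  x_3 = 0.1146·46 + 0.0659·97 + 0.1650·54 + 1.1939·17 = 40.8684

L[3,3] = 1.1939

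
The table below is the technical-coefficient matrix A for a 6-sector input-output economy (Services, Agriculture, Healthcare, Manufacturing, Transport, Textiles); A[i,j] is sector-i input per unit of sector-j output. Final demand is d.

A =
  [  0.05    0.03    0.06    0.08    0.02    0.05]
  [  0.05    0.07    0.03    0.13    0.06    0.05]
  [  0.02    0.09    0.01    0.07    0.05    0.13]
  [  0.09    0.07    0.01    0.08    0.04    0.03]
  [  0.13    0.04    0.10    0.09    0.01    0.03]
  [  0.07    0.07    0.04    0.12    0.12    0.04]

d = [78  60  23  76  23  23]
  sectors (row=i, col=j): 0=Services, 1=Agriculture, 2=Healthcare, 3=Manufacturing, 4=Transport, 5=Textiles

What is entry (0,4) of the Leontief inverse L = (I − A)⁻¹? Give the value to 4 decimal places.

Form M = I − A:
  [  0.95   -0.03   -0.06   -0.08   -0.02   -0.05]
  [ -0.05    0.93   -0.03   -0.13   -0.06   -0.05]
  [ -0.02   -0.09    0.99   -0.07   -0.05   -0.13]
  [ -0.09   -0.07   -0.01    0.92   -0.04   -0.03]
  [ -0.13   -0.04   -0.10   -0.09    0.99   -0.03]
  [ -0.07   -0.07   -0.04   -0.12   -0.12    0.96]
Leontief inverse L = M⁻¹:
  [  1.0803    0.0589    0.0759    0.1220    0.0432    0.0748]
  [  0.0951    1.1074    0.0534    0.1877    0.0888    0.0785]
  [  0.0642    0.1275    1.0342    0.1311    0.0856    0.1568]
  [  0.1250    0.0984    0.0303    1.1270    0.0620    0.0529]
  [  0.1673    0.0777    0.1215    0.1450    1.0382    0.0662]
  [  0.1249    0.1124    0.0715    0.1870    0.1507    1.0743]
Total output x = L · d:
  x_0 = 1.0803·78 + 0.0589·60 + 0.0759·23 + 0.1220·76 + 0.0432·23 + 0.0748·23 = 101.5275
  x_1 = 0.0951·78 + 1.1074·60 + 0.0534·23 + 0.1877·76 + 0.0888·23 + 0.0785·23 = 93.2058
  x_2 = 0.0642·78 + 0.1275·60 + 1.0342·23 + 0.1311·76 + 0.0856·23 + 0.1568·23 = 51.9781
  x_3 = 0.1250·78 + 0.0984·60 + 0.0303·23 + 1.1270·76 + 0.0620·23 + 0.0529·23 = 104.6460
  x_4 = 0.1673·78 + 0.0777·60 + 0.1215·23 + 0.1450·76 + 1.0382·23 + 0.0662·23 = 56.9276
  x_5 = 0.1249·78 + 0.1124·60 + 0.0715·23 + 0.1870·76 + 0.1507·23 + 1.0743·23 = 60.5201

L[0,4] = 0.0432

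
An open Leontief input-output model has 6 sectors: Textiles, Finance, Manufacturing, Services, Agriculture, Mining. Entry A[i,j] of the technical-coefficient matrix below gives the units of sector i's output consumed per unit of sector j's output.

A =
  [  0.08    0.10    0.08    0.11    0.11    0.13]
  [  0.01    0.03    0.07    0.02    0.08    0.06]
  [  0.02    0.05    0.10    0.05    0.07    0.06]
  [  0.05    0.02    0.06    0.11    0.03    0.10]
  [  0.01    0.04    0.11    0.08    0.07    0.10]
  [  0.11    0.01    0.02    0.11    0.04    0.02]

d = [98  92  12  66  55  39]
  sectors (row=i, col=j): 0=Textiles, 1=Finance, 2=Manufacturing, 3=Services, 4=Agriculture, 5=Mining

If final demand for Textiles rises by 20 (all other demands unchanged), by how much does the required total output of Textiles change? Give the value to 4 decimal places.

22.5678

Form M = I − A:
  [  0.92   -0.10   -0.08   -0.11   -0.11   -0.13]
  [ -0.01    0.97   -0.07   -0.02   -0.08   -0.06]
  [ -0.02   -0.05    0.90   -0.05   -0.07   -0.06]
  [ -0.05   -0.02   -0.06    0.89   -0.03   -0.10]
  [ -0.01   -0.04   -0.11   -0.08    0.93   -0.10]
  [ -0.11   -0.01   -0.02   -0.11   -0.04    0.98]
Leontief inverse L = M⁻¹:
  [  1.1284    0.1371    0.1492    0.1916    0.1715    0.2043]
  [  0.0285    1.0456    0.1025    0.0535    0.1066    0.0904]
  [  0.0437    0.0706    1.1417    0.0929    0.1045    0.1002]
  [  0.0840    0.0420    0.0995    1.1643    0.0648    0.1452]
  [  0.0407    0.0621    0.1559    0.1327    1.1077    0.1453]
  [  0.1389    0.0348    0.0586    0.1600    0.0750    1.0685]
Total output x = L · d:
  x_0 = 1.1284·98 + 0.1371·92 + 0.1492·12 + 0.1916·66 + 0.1715·55 + 0.2043·39 = 155.0323
  x_1 = 0.0285·98 + 1.0456·92 + 0.1025·12 + 0.0535·66 + 0.1066·55 + 0.0904·39 = 113.1369
  x_2 = 0.0437·98 + 0.0706·92 + 1.1417·12 + 0.0929·66 + 0.1045·55 + 0.1002·39 = 40.2694
  x_3 = 0.0840·98 + 0.0420·92 + 0.0995·12 + 1.1643·66 + 0.0648·55 + 0.1452·39 = 99.3547
  x_4 = 0.0407·98 + 0.0621·92 + 0.1559·12 + 0.1327·66 + 1.1077·55 + 0.1453·39 = 86.9260
  x_5 = 0.1389·98 + 0.0348·92 + 0.0586·12 + 0.1600·66 + 0.0750·55 + 1.0685·39 = 73.8738
Δx_0 = L[0,0] · Δd_0 = 1.1284 · 20 = 22.5678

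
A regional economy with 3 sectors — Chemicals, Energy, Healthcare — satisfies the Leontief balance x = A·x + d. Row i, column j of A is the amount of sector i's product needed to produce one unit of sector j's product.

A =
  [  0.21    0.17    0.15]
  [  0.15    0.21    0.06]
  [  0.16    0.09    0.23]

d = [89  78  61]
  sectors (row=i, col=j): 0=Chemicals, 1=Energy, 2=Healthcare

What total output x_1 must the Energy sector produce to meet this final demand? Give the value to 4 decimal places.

Form M = I − A:
  [  0.79   -0.17   -0.15]
  [ -0.15    0.79   -0.06]
  [ -0.16   -0.09    0.77]
Leontief inverse L = M⁻¹:
  [  1.3890    0.3327    0.2965]
  [  0.2882    1.3462    0.1610]
  [  0.3223    0.2265    1.3791]
Total output x = L · d:
  x_0 = 1.3890·89 + 0.3327·78 + 0.2965·61 = 167.6624
  x_1 = 0.2882·89 + 1.3462·78 + 0.1610·61 = 140.4786
  x_2 = 0.3223·89 + 0.2265·78 + 1.3791·61 = 130.4793

140.4786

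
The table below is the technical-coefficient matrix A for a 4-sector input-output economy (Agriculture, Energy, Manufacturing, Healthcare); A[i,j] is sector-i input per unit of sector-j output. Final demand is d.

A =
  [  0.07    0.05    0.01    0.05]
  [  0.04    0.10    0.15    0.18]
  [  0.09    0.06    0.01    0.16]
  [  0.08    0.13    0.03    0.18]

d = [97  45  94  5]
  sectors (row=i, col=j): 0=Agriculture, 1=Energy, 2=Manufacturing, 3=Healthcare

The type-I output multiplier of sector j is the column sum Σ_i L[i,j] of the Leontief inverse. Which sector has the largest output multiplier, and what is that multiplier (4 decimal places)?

Form M = I − A:
  [  0.93   -0.05   -0.01   -0.05]
  [ -0.04    0.90   -0.15   -0.18]
  [ -0.09   -0.06    0.99   -0.16]
  [ -0.08   -0.13   -0.03    0.82]
Leontief inverse L = M⁻¹:
  [  1.0884    0.0748    0.0250    0.0877]
  [  0.0944    1.1721    0.1876    0.2997]
  [  0.1250    0.1097    1.0351    0.2337]
  [  0.1257    0.1971    0.0701    1.2841]
Total output x = L · d:
  x_0 = 1.0884·97 + 0.0748·45 + 0.0250·94 + 0.0877·5 = 111.7318
  x_1 = 0.0944·97 + 1.1721·45 + 0.1876·94 + 0.2997·5 = 81.0343
  x_2 = 0.1250·97 + 0.1097·45 + 1.0351·94 + 0.2337·5 = 115.5246
  x_3 = 0.1257·97 + 0.1971·45 + 0.0701·94 + 1.2841·5 = 34.0716
Output multipliers (column sums of L):
  Agriculture: 1.4335
  Energy: 1.5538
  Manufacturing: 1.3177
  Healthcare: 1.9051

Healthcare (1.9051)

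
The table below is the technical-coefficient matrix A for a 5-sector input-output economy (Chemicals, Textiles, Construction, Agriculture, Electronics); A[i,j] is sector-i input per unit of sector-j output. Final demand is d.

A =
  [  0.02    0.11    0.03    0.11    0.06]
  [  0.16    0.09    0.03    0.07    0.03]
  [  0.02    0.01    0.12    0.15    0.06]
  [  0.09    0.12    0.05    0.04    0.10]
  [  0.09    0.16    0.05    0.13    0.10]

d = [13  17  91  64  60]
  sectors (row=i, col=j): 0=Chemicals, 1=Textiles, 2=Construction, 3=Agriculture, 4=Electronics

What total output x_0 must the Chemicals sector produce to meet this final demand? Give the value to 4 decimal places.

37.9515

Form M = I − A:
  [  0.98   -0.11   -0.03   -0.11   -0.06]
  [ -0.16    0.91   -0.03   -0.07   -0.03]
  [ -0.02   -0.01    0.88   -0.15   -0.06]
  [ -0.09   -0.12   -0.05    0.96   -0.10]
  [ -0.09   -0.16   -0.05   -0.13    0.90]
Leontief inverse L = M⁻¹:
  [  1.0725    0.1683    0.0568    0.1574    0.0984]
  [  0.2076    1.1536    0.0576    0.1264    0.0702]
  [  0.0634    0.0665    1.1587    0.2076    0.1068]
  [  0.1474    0.1898    0.0825    1.1048    0.1444]
  [  0.1690    0.2530    0.0922    0.2093    1.1602]
Total output x = L · d:
  x_0 = 1.0725·13 + 0.1683·17 + 0.0568·91 + 0.1574·64 + 0.0984·60 = 37.9515
  x_1 = 0.2076·13 + 1.1536·17 + 0.0576·91 + 0.1264·64 + 0.0702·60 = 39.8498
  x_2 = 0.0634·13 + 0.0665·17 + 1.1587·91 + 0.2076·64 + 0.1068·60 = 127.0850
  x_3 = 0.1474·13 + 0.1898·17 + 0.0825·91 + 1.1048·64 + 0.1444·60 = 92.0226
  x_4 = 0.1690·13 + 0.2530·17 + 0.0922·91 + 0.2093·64 + 1.1602·60 = 97.8987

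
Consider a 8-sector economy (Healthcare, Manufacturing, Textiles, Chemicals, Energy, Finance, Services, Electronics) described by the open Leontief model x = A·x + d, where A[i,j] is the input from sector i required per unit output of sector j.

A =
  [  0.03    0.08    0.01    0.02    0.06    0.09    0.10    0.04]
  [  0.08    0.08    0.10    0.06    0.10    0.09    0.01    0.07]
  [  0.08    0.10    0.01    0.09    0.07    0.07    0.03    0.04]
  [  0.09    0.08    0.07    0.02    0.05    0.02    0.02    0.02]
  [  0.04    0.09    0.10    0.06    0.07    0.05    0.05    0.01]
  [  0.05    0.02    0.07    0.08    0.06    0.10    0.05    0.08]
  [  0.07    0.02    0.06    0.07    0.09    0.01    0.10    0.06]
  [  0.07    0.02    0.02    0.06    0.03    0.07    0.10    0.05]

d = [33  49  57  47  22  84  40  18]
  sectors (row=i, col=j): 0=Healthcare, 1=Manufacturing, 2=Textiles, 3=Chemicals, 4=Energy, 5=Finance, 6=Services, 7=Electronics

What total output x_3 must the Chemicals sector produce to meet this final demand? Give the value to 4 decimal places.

78.0253

Form M = I − A:
  [  0.97   -0.08   -0.01   -0.02   -0.06   -0.09   -0.10   -0.04]
  [ -0.08    0.92   -0.10   -0.06   -0.10   -0.09   -0.01   -0.07]
  [ -0.08   -0.10    0.99   -0.09   -0.07   -0.07   -0.03   -0.04]
  [ -0.09   -0.08   -0.07    0.98   -0.05   -0.02   -0.02   -0.02]
  [ -0.04   -0.09   -0.10   -0.06    0.93   -0.05   -0.05   -0.01]
  [ -0.05   -0.02   -0.07   -0.08   -0.06    0.90   -0.05   -0.08]
  [ -0.07   -0.02   -0.06   -0.07   -0.09   -0.01    0.90   -0.06]
  [ -0.07   -0.02   -0.02   -0.06   -0.03   -0.07   -0.10    0.95]
Leontief inverse L = M⁻¹:
  [  1.0816    0.1264    0.0612    0.0698    0.1179    0.1417    0.1486    0.0815]
  [  0.1497    1.1533    0.1628    0.1252    0.1740    0.1656    0.0700    0.1210]
  [  0.1380    0.1595    1.0666    0.1401    0.1327    0.1305    0.0796    0.0828]
  [  0.1337    0.1293    0.1089    1.0602    0.0995    0.0686    0.0587    0.0526]
  [  0.0984    0.1514    0.1532    0.1134    1.1333    0.1074    0.0949    0.0511]
  [  0.1102    0.0765    0.1215    0.1352    0.1207    1.1597    0.1050    0.1238]
  [  0.1260    0.0764    0.1088    0.1198    0.1497    0.0601    1.1548    0.0976]
  [  0.1187    0.0636    0.0625    0.1038    0.0819    0.1162    0.1501    1.0873]
Total output x = L · d:
  x_0 = 1.0816·33 + 0.1264·49 + 0.0612·57 + 0.0698·47 + 0.1179·22 + 0.1417·84 + 0.1486·40 + 0.0815·18 = 70.5628
  x_1 = 0.1497·33 + 1.1533·49 + 0.1628·57 + 0.1252·47 + 0.1740·22 + 0.1656·84 + 0.0700·40 + 0.1210·18 = 99.3319
  x_2 = 0.1380·33 + 0.1595·49 + 1.0666·57 + 0.1401·47 + 0.1327·22 + 0.1305·84 + 0.0796·40 + 0.0828·18 = 98.3084
  x_3 = 0.1337·33 + 0.1293·49 + 0.1089·57 + 1.0602·47 + 0.0995·22 + 0.0686·84 + 0.0587·40 + 0.0526·18 = 78.0253
  x_4 = 0.0984·33 + 0.1514·49 + 0.1532·57 + 0.1134·47 + 1.1333·22 + 0.1074·84 + 0.0949·40 + 0.0511·18 = 63.3983
  x_5 = 0.1102·33 + 0.0765·49 + 0.1215·57 + 0.1352·47 + 0.1207·22 + 1.1597·84 + 0.1050·40 + 0.1238·18 = 127.1692
  x_6 = 0.1260·33 + 0.0764·49 + 0.1088·57 + 0.1198·47 + 0.1497·22 + 0.0601·84 + 1.1548·40 + 0.0976·18 = 76.0227
  x_7 = 0.1187·33 + 0.0636·49 + 0.0625·57 + 0.1038·47 + 0.0819·22 + 0.1162·84 + 0.1501·40 + 1.0873·18 = 52.6103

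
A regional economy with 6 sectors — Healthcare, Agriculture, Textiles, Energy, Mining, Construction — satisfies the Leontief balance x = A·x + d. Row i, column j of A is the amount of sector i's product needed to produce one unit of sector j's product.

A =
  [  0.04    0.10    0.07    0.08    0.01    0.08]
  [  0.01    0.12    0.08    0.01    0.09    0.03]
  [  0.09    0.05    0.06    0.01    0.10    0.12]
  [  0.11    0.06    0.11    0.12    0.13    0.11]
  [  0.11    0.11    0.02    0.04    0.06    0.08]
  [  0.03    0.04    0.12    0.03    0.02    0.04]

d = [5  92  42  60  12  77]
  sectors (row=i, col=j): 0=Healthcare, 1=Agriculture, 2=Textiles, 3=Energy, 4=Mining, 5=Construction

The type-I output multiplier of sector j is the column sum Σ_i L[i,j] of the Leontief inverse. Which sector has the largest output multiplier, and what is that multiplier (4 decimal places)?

Form M = I − A:
  [  0.96   -0.10   -0.07   -0.08   -0.01   -0.08]
  [ -0.01    0.88   -0.08   -0.01   -0.09   -0.03]
  [ -0.09   -0.05    0.94   -0.01   -0.10   -0.12]
  [ -0.11   -0.06   -0.11    0.88   -0.13   -0.11]
  [ -0.11   -0.11   -0.02   -0.04    0.94   -0.08]
  [ -0.03   -0.04   -0.12   -0.03   -0.02    0.96]
Leontief inverse L = M⁻¹:
  [  1.0776    0.1496    0.1230    0.1080    0.0565    0.1269]
  [  0.0433    1.1692    0.1174    0.0268    0.1301    0.0687]
  [  0.1308    0.1056    1.1115    0.0378    0.1386    0.1690]
  [  0.1833    0.1459    0.1925    1.1727    0.2027    0.1952]
  [  0.1469    0.1691    0.0732    0.0705    1.1018    0.1266]
  [  0.0606    0.0747    0.1552    0.0473    0.0538    1.0784]
Total output x = L · d:
  x_0 = 1.0776·5 + 0.1496·92 + 0.1230·42 + 0.1080·60 + 0.0565·12 + 0.1269·77 = 41.2500
  x_1 = 0.0433·5 + 1.1692·92 + 0.1174·42 + 0.0268·60 + 0.1301·12 + 0.0687·77 = 121.1729
  x_2 = 0.1308·5 + 0.1056·92 + 1.1115·42 + 0.0378·60 + 0.1386·12 + 0.1690·77 = 73.9955
  x_3 = 0.1833·5 + 0.1459·92 + 0.1925·42 + 1.1727·60 + 0.2027·12 + 0.1952·77 = 110.2550
  x_4 = 0.1469·5 + 0.1691·92 + 0.0732·42 + 0.0705·60 + 1.1018·12 + 0.1266·77 = 46.5676
  x_5 = 0.0606·5 + 0.0747·92 + 0.1552·42 + 0.0473·60 + 0.0538·12 + 1.0784·77 = 100.2113
Output multipliers (column sums of L):
  Healthcare: 1.6425
  Agriculture: 1.8142
  Textiles: 1.7729
  Energy: 1.4631
  Mining: 1.6835
  Construction: 1.7648

Agriculture (1.8142)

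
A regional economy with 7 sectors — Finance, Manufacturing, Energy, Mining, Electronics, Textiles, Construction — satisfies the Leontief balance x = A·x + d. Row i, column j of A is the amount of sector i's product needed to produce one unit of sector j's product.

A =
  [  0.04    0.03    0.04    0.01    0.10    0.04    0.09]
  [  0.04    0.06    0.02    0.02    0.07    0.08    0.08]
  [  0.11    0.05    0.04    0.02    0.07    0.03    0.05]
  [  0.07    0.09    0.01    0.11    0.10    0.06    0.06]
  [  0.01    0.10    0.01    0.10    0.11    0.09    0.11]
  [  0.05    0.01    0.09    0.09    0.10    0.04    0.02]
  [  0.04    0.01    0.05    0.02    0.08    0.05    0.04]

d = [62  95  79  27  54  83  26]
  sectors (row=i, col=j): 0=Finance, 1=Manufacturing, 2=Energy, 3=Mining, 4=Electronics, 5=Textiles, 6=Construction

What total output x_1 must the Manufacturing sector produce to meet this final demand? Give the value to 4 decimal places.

Form M = I − A:
  [  0.96   -0.03   -0.04   -0.01   -0.10   -0.04   -0.09]
  [ -0.04    0.94   -0.02   -0.02   -0.07   -0.08   -0.08]
  [ -0.11   -0.05    0.96   -0.02   -0.07   -0.03   -0.05]
  [ -0.07   -0.09   -0.01    0.89   -0.10   -0.06   -0.06]
  [ -0.01   -0.10   -0.01   -0.10    0.89   -0.09   -0.11]
  [ -0.05   -0.01   -0.09   -0.09   -0.10    0.96   -0.02]
  [ -0.04   -0.01   -0.05   -0.02   -0.08   -0.05    0.96]
Leontief inverse L = M⁻¹:
  [  1.0652    0.0599    0.0615    0.0425    0.1541    0.0752    0.1300]
  [  0.0669    1.0896    0.0445    0.0550    0.1268    0.1165    0.1198]
  [  0.1374    0.0809    1.0620    0.0502    0.1268    0.0656    0.0940]
  [  0.1077    0.1385    0.0382    1.1631    0.1801    0.1130    0.1193]
  [  0.0496    0.1492    0.0418    0.1575    1.1935    0.1463    0.1689]
  [  0.0856    0.0513    0.1126    0.1340    0.1651    1.0804    0.0680]
  [  0.0631    0.0361    0.0685    0.0493    0.1262    0.0786    1.0733]
Total output x = L · d:
  x_0 = 1.0652·62 + 0.0599·95 + 0.0615·79 + 0.0425·27 + 0.1541·54 + 0.0752·83 + 0.1300·26 = 95.6877
  x_1 = 0.0669·62 + 1.0896·95 + 0.0445·79 + 0.0550·27 + 0.1268·54 + 0.1165·83 + 0.1198·26 = 132.2927
  x_2 = 0.1374·62 + 0.0809·95 + 1.0620·79 + 0.0502·27 + 0.1268·54 + 0.0656·83 + 0.0940·26 = 116.1793
  x_3 = 0.1077·62 + 0.1385·95 + 0.0382·79 + 1.1631·27 + 0.1801·54 + 0.1130·83 + 0.1193·26 = 76.4578
  x_4 = 0.0496·62 + 0.1492·95 + 0.0418·79 + 0.1575·27 + 1.1935·54 + 0.1463·83 + 0.1689·26 = 105.7902
  x_5 = 0.0856·62 + 0.0513·95 + 0.1126·79 + 0.1340·27 + 0.1651·54 + 1.0804·83 + 0.0680·26 = 123.0521
  x_6 = 0.0631·62 + 0.0361·95 + 0.0685·79 + 0.0493·27 + 0.1262·54 + 0.0786·83 + 1.0733·26 = 55.3171

132.2927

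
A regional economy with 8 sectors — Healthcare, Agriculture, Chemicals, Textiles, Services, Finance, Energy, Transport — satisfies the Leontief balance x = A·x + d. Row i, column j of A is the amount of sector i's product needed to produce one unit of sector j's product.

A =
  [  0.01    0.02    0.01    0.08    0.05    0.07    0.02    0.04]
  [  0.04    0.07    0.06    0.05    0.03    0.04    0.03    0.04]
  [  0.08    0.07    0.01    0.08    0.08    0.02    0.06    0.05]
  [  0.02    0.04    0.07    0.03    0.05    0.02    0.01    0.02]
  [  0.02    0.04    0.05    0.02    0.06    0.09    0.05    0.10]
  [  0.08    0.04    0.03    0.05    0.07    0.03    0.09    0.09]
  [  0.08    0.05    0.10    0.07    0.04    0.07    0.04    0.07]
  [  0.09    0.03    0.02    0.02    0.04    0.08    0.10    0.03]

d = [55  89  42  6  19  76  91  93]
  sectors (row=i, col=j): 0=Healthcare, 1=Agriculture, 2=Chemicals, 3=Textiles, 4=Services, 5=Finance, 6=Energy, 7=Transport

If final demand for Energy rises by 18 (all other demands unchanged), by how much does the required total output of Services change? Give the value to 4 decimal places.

1.6856

Form M = I − A:
  [  0.99   -0.02   -0.01   -0.08   -0.05   -0.07   -0.02   -0.04]
  [ -0.04    0.93   -0.06   -0.05   -0.03   -0.04   -0.03   -0.04]
  [ -0.08   -0.07    0.99   -0.08   -0.08   -0.02   -0.06   -0.05]
  [ -0.02   -0.04   -0.07    0.97   -0.05   -0.02   -0.01   -0.02]
  [ -0.02   -0.04   -0.05   -0.02    0.94   -0.09   -0.05   -0.10]
  [ -0.08   -0.04   -0.03   -0.05   -0.07    0.97   -0.09   -0.09]
  [ -0.08   -0.05   -0.10   -0.07   -0.04   -0.07    0.96   -0.07]
  [ -0.09   -0.03   -0.02   -0.02   -0.04   -0.08   -0.10    0.97]
Leontief inverse L = M⁻¹:
  [  1.0356    0.0412    0.0329    0.1015    0.0766    0.0953    0.0460    0.0682]
  [  0.0710    1.0978    0.0855    0.0801    0.0611    0.0696    0.0591    0.0713]
  [  0.1138    0.1016    1.0445    0.1149    0.1166    0.0612    0.0932    0.0895]
  [  0.0422    0.0608    0.0876    1.0516    0.0739    0.0418    0.0316    0.0442]
  [  0.0639    0.0724    0.0807    0.0548    1.0992    0.1309    0.0936    0.1431]
  [  0.1221    0.0739    0.0661    0.0893    0.1107    1.0767    0.1306    0.1341]
  [  0.1258    0.0883    0.1343    0.1143    0.0865    0.1136    1.0839    0.1158]
  [  0.1272    0.0593    0.0517    0.0573    0.0763    0.1190    0.1350    1.0711]
Total output x = L · d:
  x_0 = 1.0356·55 + 0.0412·89 + 0.0329·42 + 0.1015·6 + 0.0766·19 + 0.0953·76 + 0.0460·91 + 0.0682·93 = 81.8428
  x_1 = 0.0710·55 + 1.0978·89 + 0.0855·42 + 0.0801·6 + 0.0611·19 + 0.0696·76 + 0.0591·91 + 0.0713·93 = 124.1368
  x_2 = 0.1138·55 + 0.1016·89 + 1.0445·42 + 0.1149·6 + 0.1166·19 + 0.0612·76 + 0.0932·91 + 0.0895·93 = 83.5278
  x_3 = 0.0422·55 + 0.0608·89 + 0.0876·42 + 1.0516·6 + 0.0739·19 + 0.0418·76 + 0.0316·91 + 0.0442·93 = 29.2947
  x_4 = 0.0639·55 + 0.0724·89 + 0.0807·42 + 0.0548·6 + 1.0992·19 + 0.1309·76 + 0.0936·91 + 0.1431·93 = 66.3435
  x_5 = 0.1221·55 + 0.0739·89 + 0.0661·42 + 0.0893·6 + 0.1107·19 + 1.0767·76 + 0.1306·91 + 0.1341·93 = 124.8920
  x_6 = 0.1258·55 + 0.0883·89 + 0.1343·42 + 0.1143·6 + 0.0865·19 + 0.1136·76 + 1.0839·91 + 0.1158·93 = 140.7884
  x_7 = 0.1272·55 + 0.0593·89 + 0.0517·42 + 0.0573·6 + 0.0763·19 + 0.1190·76 + 0.1350·91 + 1.0711·93 = 137.1859
Δx_4 = L[4,6] · Δd_6 = 0.0936 · 18 = 1.6856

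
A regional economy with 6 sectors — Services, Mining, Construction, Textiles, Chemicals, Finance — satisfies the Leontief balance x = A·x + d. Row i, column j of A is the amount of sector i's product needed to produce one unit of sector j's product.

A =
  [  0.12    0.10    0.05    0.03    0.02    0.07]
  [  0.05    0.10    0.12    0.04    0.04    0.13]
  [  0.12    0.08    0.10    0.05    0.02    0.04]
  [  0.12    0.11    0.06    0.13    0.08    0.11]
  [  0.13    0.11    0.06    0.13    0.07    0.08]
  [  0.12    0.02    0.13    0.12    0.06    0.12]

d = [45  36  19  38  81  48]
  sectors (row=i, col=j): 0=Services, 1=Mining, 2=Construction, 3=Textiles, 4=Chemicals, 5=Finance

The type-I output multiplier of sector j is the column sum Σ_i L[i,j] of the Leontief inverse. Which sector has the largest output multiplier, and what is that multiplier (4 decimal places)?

Form M = I − A:
  [  0.88   -0.10   -0.05   -0.03   -0.02   -0.07]
  [ -0.05    0.90   -0.12   -0.04   -0.04   -0.13]
  [ -0.12   -0.08    0.90   -0.05   -0.02   -0.04]
  [ -0.12   -0.11   -0.06    0.87   -0.08   -0.11]
  [ -0.13   -0.11   -0.06   -0.13    0.93   -0.08]
  [ -0.12   -0.02   -0.13   -0.12   -0.06    0.88]
Leontief inverse L = M⁻¹:
  [  1.1996    0.1632    0.1176    0.0826    0.0515    0.1399]
  [  0.1526    1.1754    0.2096    0.1135    0.0821    0.2170]
  [  0.2044    0.1480    1.1683    0.1038    0.0518    0.1089]
  [  0.2539    0.2153    0.1666    1.2295    0.1386    0.2259]
  [  0.2559    0.2113    0.1594    0.2218    1.1245    0.1888]
  [  0.2493    0.1146    0.2270    0.2120    0.1121    1.2201]
Total output x = L · d:
  x_0 = 1.1996·45 + 0.1632·36 + 0.1176·19 + 0.0826·38 + 0.0515·81 + 0.1399·48 = 76.1166
  x_1 = 0.1526·45 + 1.1754·36 + 0.2096·19 + 0.1135·38 + 0.0821·81 + 0.2170·48 = 74.5424
  x_2 = 0.2044·45 + 0.1480·36 + 1.1683·19 + 0.1038·38 + 0.0518·81 + 0.1089·48 = 50.0923
  x_3 = 0.2539·45 + 0.2153·36 + 0.1666·19 + 1.2295·38 + 0.1386·81 + 0.2259·48 = 91.1345
  x_4 = 0.2559·45 + 0.2113·36 + 0.1594·19 + 0.2218·38 + 1.1245·81 + 0.1888·48 = 130.7276
  x_5 = 0.2493·45 + 0.1146·36 + 0.2270·19 + 0.2120·38 + 0.1121·81 + 1.2201·48 = 95.3598
Output multipliers (column sums of L):
  Services: 2.3156
  Mining: 2.0279
  Construction: 2.0485
  Textiles: 1.9632
  Chemicals: 1.5607
  Finance: 2.1005

Services (2.3156)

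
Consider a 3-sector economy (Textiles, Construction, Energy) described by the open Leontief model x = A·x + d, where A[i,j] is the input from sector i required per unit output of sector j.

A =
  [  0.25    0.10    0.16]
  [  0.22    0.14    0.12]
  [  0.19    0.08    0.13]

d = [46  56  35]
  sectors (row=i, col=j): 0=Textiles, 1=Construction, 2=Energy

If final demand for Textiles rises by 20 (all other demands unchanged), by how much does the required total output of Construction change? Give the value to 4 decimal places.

8.5073

Form M = I − A:
  [  0.75   -0.10   -0.16]
  [ -0.22    0.86   -0.12]
  [ -0.19   -0.08    0.87]
Leontief inverse L = M⁻¹:
  [  1.4667    0.1982    0.2971]
  [  0.4254    1.2354    0.2486]
  [  0.3594    0.1569    1.2372]
Total output x = L · d:
  x_0 = 1.4667·46 + 0.1982·56 + 0.2971·35 = 88.9656
  x_1 = 0.4254·46 + 1.2354·56 + 0.2486·35 = 97.4498
  x_2 = 0.3594·46 + 0.1569·56 + 1.2372·35 = 68.6201
Δx_1 = L[1,0] · Δd_0 = 0.4254 · 20 = 8.5073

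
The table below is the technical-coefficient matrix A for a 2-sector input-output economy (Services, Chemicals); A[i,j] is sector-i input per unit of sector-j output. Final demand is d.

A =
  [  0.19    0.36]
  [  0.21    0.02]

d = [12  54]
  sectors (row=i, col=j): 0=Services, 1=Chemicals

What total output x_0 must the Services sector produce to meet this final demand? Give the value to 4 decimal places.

Form M = I − A:
  [  0.81   -0.36]
  [ -0.21    0.98]
Leontief inverse L = M⁻¹:
  [  1.3645    0.5013]
  [  0.2924    1.1278]
Total output x = L · d:
  x_0 = 1.3645·12 + 0.5013·54 = 43.4419
  x_1 = 0.2924·12 + 1.1278·54 = 64.4110

43.4419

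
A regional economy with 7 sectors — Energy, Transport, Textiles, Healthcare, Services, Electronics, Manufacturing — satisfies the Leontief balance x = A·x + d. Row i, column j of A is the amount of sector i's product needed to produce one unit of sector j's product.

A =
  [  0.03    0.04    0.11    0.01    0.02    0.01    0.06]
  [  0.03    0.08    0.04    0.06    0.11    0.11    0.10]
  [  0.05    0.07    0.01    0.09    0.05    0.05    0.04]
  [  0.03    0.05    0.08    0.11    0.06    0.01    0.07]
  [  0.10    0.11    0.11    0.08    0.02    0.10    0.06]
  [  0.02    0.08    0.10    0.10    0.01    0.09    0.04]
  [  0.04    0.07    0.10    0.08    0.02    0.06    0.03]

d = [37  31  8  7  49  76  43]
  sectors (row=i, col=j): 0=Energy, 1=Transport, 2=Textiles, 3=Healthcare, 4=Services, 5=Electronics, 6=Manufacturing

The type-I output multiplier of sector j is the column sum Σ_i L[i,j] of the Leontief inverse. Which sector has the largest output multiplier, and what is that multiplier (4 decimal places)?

Healthcare (1.9494)

Form M = I − A:
  [  0.97   -0.04   -0.11   -0.01   -0.02   -0.01   -0.06]
  [ -0.03    0.92   -0.04   -0.06   -0.11   -0.11   -0.10]
  [ -0.05   -0.07    0.99   -0.09   -0.05   -0.05   -0.04]
  [ -0.03   -0.05   -0.08    0.89   -0.06   -0.01   -0.07]
  [ -0.10   -0.11   -0.11   -0.08    0.98   -0.10   -0.06]
  [ -0.02   -0.08   -0.10   -0.10   -0.01    0.91   -0.04]
  [ -0.04   -0.07   -0.10   -0.08   -0.02   -0.06    0.97]
Leontief inverse L = M⁻¹:
  [  1.0506    0.0739    0.1408    0.0469    0.0419    0.0390    0.0860]
  [  0.0712    1.1511    0.1153    0.1370    0.1499    0.1744    0.1542]
  [  0.0758    0.1148    1.0602    0.1400    0.0796    0.0885    0.0789]
  [  0.0614    0.1003    0.1321    1.1685    0.0936    0.0506    0.1118]
  [  0.1378    0.1787    0.1817    0.1564    1.0662    0.1598    0.1183]
  [  0.0489    0.1336    0.1527    0.1646    0.0472    1.1366    0.0848]
  [  0.0672    0.1182    0.1475    0.1360    0.0534    0.1011    1.0706]
Total output x = L · d:
  x_0 = 1.0506·37 + 0.0739·31 + 0.1408·8 + 0.0469·7 + 0.0419·49 + 0.0390·76 + 0.0860·43 = 51.3350
  x_1 = 0.0712·37 + 1.1511·31 + 0.1153·8 + 0.1370·7 + 0.1499·49 + 0.1744·76 + 0.1542·43 = 67.4256
  x_2 = 0.0758·37 + 0.1148·31 + 1.0602·8 + 0.1400·7 + 0.0796·49 + 0.0885·76 + 0.0789·43 = 29.8422
  x_3 = 0.0614·37 + 0.1003·31 + 0.1321·8 + 1.1685·7 + 0.0936·49 + 0.0506·76 + 0.1118·43 = 27.8516
  x_4 = 0.1378·37 + 0.1787·31 + 0.1817·8 + 0.1564·7 + 1.0662·49 + 0.1598·76 + 0.1183·43 = 82.6573
  x_5 = 0.0489·37 + 0.1336·31 + 0.1527·8 + 0.1646·7 + 0.0472·49 + 1.1366·76 + 0.0848·43 = 100.6608
  x_6 = 0.0672·37 + 0.1182·31 + 0.1475·8 + 0.1360·7 + 0.0534·49 + 0.1011·76 + 1.0706·43 = 64.6168
Output multipliers (column sums of L):
  Energy: 1.5129
  Transport: 1.8706
  Textiles: 1.9304
  Healthcare: 1.9494
  Services: 1.5317
  Electronics: 1.7498
  Manufacturing: 1.7045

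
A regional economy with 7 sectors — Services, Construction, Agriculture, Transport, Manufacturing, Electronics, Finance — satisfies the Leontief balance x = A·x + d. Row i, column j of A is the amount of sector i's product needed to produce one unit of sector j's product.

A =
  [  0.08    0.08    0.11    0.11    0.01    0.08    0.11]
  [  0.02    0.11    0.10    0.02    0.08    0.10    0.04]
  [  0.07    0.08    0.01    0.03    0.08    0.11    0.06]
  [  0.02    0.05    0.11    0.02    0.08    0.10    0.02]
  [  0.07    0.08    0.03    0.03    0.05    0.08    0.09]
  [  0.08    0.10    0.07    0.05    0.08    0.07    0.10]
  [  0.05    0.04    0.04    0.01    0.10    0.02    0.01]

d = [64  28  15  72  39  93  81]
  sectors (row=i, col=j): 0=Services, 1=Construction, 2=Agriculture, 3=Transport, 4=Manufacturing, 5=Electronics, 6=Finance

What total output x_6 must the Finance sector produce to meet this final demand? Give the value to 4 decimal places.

106.1196

Form M = I − A:
  [  0.92   -0.08   -0.11   -0.11   -0.01   -0.08   -0.11]
  [ -0.02    0.89   -0.10   -0.02   -0.08   -0.10   -0.04]
  [ -0.07   -0.08    0.99   -0.03   -0.08   -0.11   -0.06]
  [ -0.02   -0.05   -0.11    0.98   -0.08   -0.10   -0.02]
  [ -0.07   -0.08   -0.03   -0.03    0.95   -0.08   -0.09]
  [ -0.08   -0.10   -0.07   -0.05   -0.08    0.93   -0.10]
  [ -0.05   -0.04   -0.04   -0.01   -0.10   -0.02    0.99]
Leontief inverse L = M⁻¹:
  [  1.1374    0.1605    0.1802    0.1491    0.0850    0.1634    0.1710]
  [  0.0693    1.1827    0.1531    0.0507    0.1420    0.1710    0.0960]
  [  0.1172    0.1466    1.0659    0.0629    0.1352    0.1728    0.1146]
  [  0.0648    0.1116    0.1531    1.0476    0.1322    0.1612    0.0705]
  [  0.1144    0.1423    0.0828    0.0606    1.1043    0.1394    0.1392]
  [  0.1360    0.1790    0.1352    0.0878    0.1490    1.1479    0.1618]
  [  0.0799    0.0809    0.0710    0.0306    0.1314    0.0610    1.0453]
Total output x = L · d:
  x_0 = 1.1374·64 + 0.1605·28 + 0.1802·15 + 0.1491·72 + 0.0850·39 + 0.1634·93 + 0.1710·81 = 123.0945
  x_1 = 0.0693·64 + 1.1827·28 + 0.1531·15 + 0.0507·72 + 0.1420·39 + 0.1710·93 + 0.0960·81 = 72.7082
  x_2 = 0.1172·64 + 0.1466·28 + 1.0659·15 + 0.0629·72 + 0.1352·39 + 0.1728·93 + 0.1146·81 = 62.7431
  x_3 = 0.0648·64 + 0.1116·28 + 0.1531·15 + 1.0476·72 + 0.1322·39 + 0.1612·93 + 0.0705·81 = 110.8507
  x_4 = 0.1144·64 + 0.1423·28 + 0.0828·15 + 0.0606·72 + 1.1043·39 + 0.1394·93 + 0.1392·81 = 84.2226
  x_5 = 0.1360·64 + 0.1790·28 + 0.1352·15 + 0.0878·72 + 0.1490·39 + 1.1479·93 + 0.1618·81 = 147.7448
  x_6 = 0.0799·64 + 0.0809·28 + 0.0710·15 + 0.0306·72 + 0.1314·39 + 0.0610·93 + 1.0453·81 = 106.1196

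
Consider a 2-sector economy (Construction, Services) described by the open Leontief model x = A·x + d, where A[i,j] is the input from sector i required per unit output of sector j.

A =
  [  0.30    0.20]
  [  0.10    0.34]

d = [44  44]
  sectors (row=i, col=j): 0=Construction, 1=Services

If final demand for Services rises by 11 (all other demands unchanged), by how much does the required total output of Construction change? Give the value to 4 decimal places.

4.9774

Form M = I − A:
  [  0.70   -0.20]
  [ -0.10    0.66]
Leontief inverse L = M⁻¹:
  [  1.4932    0.4525]
  [  0.2262    1.5837]
Total output x = L · d:
  x_0 = 1.4932·44 + 0.4525·44 = 85.6109
  x_1 = 0.2262·44 + 1.5837·44 = 79.6380
Δx_0 = L[0,1] · Δd_1 = 0.4525 · 11 = 4.9774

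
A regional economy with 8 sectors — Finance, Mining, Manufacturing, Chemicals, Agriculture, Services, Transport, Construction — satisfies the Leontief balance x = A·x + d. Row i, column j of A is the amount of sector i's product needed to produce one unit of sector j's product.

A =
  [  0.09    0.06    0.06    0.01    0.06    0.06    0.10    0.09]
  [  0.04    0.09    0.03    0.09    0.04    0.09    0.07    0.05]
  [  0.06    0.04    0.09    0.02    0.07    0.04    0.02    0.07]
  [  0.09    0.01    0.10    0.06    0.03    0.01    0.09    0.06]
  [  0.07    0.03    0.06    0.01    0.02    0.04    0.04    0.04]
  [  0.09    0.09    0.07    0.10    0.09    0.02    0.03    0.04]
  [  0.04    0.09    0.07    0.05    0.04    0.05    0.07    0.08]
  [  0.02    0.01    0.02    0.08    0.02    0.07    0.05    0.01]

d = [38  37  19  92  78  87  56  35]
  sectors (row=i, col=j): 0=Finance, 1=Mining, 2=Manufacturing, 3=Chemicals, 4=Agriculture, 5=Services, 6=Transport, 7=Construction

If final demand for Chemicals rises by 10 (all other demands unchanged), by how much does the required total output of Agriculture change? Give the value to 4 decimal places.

0.3734

Form M = I − A:
  [  0.91   -0.06   -0.06   -0.01   -0.06   -0.06   -0.10   -0.09]
  [ -0.04    0.91   -0.03   -0.09   -0.04   -0.09   -0.07   -0.05]
  [ -0.06   -0.04    0.91   -0.02   -0.07   -0.04   -0.02   -0.07]
  [ -0.09   -0.01   -0.10    0.94   -0.03   -0.01   -0.09   -0.06]
  [ -0.07   -0.03   -0.06   -0.01    0.98   -0.04   -0.04   -0.04]
  [ -0.09   -0.09   -0.07   -0.10   -0.09    0.98   -0.03   -0.04]
  [ -0.04   -0.09   -0.07   -0.05   -0.04   -0.05    0.93   -0.08]
  [ -0.02   -0.01   -0.02   -0.08   -0.02   -0.07   -0.05    0.99]
Leontief inverse L = M⁻¹:
  [  1.1459    0.1124    0.1160    0.0584    0.1040    0.1082    0.1555    0.1427]
  [  0.0970    1.1400    0.0870    0.1422    0.0824    0.1325    0.1251    0.1000]
  [  0.1038    0.0751    1.1337    0.0539    0.1036    0.0751    0.0591    0.1087]
  [  0.1390    0.0497    0.1523    1.0957    0.0672    0.0480    0.1382    0.1081]
  [  0.1047    0.0607    0.0945    0.0373    1.0479    0.0679    0.0726    0.0725]
  [  0.1504    0.1367    0.1299    0.1449    0.1319    1.0656    0.0884    0.0941]
  [  0.0913    0.1366    0.1228    0.0979    0.0799    0.0937    1.1208    0.1274]
  [  0.0548    0.0371    0.0557    0.1082    0.0450    0.0904    0.0811    1.0395]
Total output x = L · d:
  x_0 = 1.1459·38 + 0.1124·37 + 0.1160·19 + 0.0584·92 + 0.1040·78 + 0.1082·87 + 0.1555·56 + 0.1427·35 = 86.5097
  x_1 = 0.0970·38 + 1.1400·37 + 0.0870·19 + 0.1422·92 + 0.0824·78 + 0.1325·87 + 0.1251·56 + 0.1000·35 = 89.0542
  x_2 = 0.1038·38 + 0.0751·37 + 1.1337·19 + 0.0539·92 + 0.1036·78 + 0.0751·87 + 0.0591·56 + 0.1087·35 = 54.9472
  x_3 = 0.1390·38 + 0.0497·37 + 0.1523·19 + 1.0957·92 + 0.0672·78 + 0.0480·87 + 0.1382·56 + 0.1081·35 = 131.7642
  x_4 = 0.1047·38 + 0.0607·37 + 0.0945·19 + 0.0373·92 + 1.0479·78 + 0.0679·87 + 0.0726·56 + 0.0725·35 = 105.6974
  x_5 = 0.1504·38 + 0.1367·37 + 0.1299·19 + 0.1449·92 + 0.1319·78 + 1.0656·87 + 0.0884·56 + 0.0941·35 = 137.8070
  x_6 = 0.0913·38 + 0.1366·37 + 0.1228·19 + 0.0979·92 + 0.0799·78 + 0.0937·87 + 1.1208·56 + 0.1274·35 = 101.4721
  x_7 = 0.0548·38 + 0.0371·37 + 0.0557·19 + 0.1082·92 + 0.0450·78 + 0.0904·87 + 0.0811·56 + 1.0395·35 = 66.7625
Δx_4 = L[4,3] · Δd_3 = 0.0373 · 10 = 0.3734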